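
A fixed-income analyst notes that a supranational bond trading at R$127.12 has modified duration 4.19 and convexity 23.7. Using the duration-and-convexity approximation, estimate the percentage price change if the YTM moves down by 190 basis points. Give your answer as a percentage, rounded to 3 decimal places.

Duration effect: -D_mod·Δy = -4.19 × (-0.019) = +0.079610
Convexity effect: ½·C·(Δy)² = 0.5 × 23.7 × (-0.019)² = +0.00427785
ΔP/P ≈ +0.079610 + 0.00427785 = +0.08388785
= +8.388785%.

+8.389%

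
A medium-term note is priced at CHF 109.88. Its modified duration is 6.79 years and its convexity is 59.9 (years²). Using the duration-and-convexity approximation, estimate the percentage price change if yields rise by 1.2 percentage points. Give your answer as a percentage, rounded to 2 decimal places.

Duration effect: -D_mod·Δy = -6.79 × (+0.012) = -0.081480
Convexity effect: ½·C·(Δy)² = 0.5 × 59.9 × (0.012)² = +0.0043128
ΔP/P ≈ -0.081480 + 0.0043128 = -0.0771672
= -7.71672%.

-7.72%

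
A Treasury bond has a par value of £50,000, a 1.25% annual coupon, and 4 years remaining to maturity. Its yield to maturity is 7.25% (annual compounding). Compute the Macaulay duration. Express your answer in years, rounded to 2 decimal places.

3.92 years

Periodic yield y = 0.0725. Discount each cash flow and weight by its year:
  t   CF        PV=CF/(1+0.0725)^t    t·PV
  1       625.00       582.7506       582.7506
  2       625.00       543.3572     1,086.7144
  3       625.00       506.6267     1,519.8802
  4    50,625.00    38,262.7194   153,050.8776
  Σ                 39,895.4539   156,240.2228
Price P = Σ PV = 39,895.4539.
Macaulay duration = Σ(t·PV) / P = 156,240.2228 / 39,895.4539 = 3.91624 years.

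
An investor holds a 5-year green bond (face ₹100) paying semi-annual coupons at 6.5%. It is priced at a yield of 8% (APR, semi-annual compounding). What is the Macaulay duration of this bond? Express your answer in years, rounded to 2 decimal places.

Periodic yield y = 0.04. Discount each cash flow and weight by its period:
  t   CF        PV=CF/(1+0.04)^t    t·PV
  1         3.25         3.1250         3.1250
  2         3.25         3.0048         6.0096
  3         3.25         2.8892         8.6677
  4         3.25         2.7781        11.1125
  5         3.25         2.6713        13.3563
  6         3.25         2.5685        15.4111
  7         3.25         2.4697        17.2881
  8         3.25         2.3747        18.9979
  9         3.25         2.2834        20.5507
  10      103.25        69.7520       697.5200
  Σ                     93.9168       812.0390
Price P = Σ PV = 93.9168.
Macaulay duration = Σ(t·PV) / P = 812.0390 / 93.9168 = 8.64636 half-year periods.
In years: 8.64636 / 2 = 4.32318 years.

4.32 years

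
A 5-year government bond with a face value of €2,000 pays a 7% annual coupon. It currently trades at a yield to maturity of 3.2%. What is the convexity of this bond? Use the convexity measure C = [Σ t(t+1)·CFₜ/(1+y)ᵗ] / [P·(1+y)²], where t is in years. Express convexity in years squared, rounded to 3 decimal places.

With y = 0.032:
  t   CF        PV=CF/(1+0.032)^t    t·PV        t(t+1)·PV
  1       140.00       135.6589       135.6589         271.3178
  2       140.00       131.4524       262.9049         788.7146
  3       140.00       127.3764       382.1292       1,528.5167
  4       140.00       123.4267       493.7069       2,468.5347
  5     2,140.00     1,828.1646     9,140.8228      54,844.9370
  Σ                  2,346.0790    10,415.2227      59,902.0208
P = 2,346.0790.
Convexity = Σ t(t+1)·PV / [P·(1+y)²] = 59,902.0208 / (2,346.0790 × 1.065024) = 23.97394.

23.974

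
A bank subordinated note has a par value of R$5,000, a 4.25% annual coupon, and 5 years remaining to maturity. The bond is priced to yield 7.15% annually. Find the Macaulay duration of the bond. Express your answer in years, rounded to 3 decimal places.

Periodic yield y = 0.0715. Discount each cash flow and weight by its year:
  t   CF        PV=CF/(1+0.0715)^t    t·PV
  1       212.50       198.3201       198.3201
  2       212.50       185.0864       370.1729
  3       212.50       172.7358       518.2075
  4       212.50       161.2094       644.8374
  5     5,212.50     3,690.4998    18,452.4992
  Σ                  4,407.8516    20,184.0371
Price P = Σ PV = 4,407.8516.
Macaulay duration = Σ(t·PV) / P = 20,184.0371 / 4,407.8516 = 4.57911 years.

4.579 years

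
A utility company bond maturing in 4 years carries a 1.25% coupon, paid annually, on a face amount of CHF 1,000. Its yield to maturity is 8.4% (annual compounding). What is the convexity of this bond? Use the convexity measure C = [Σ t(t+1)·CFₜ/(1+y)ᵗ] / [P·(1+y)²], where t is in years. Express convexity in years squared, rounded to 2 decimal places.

With y = 0.084:
  t   CF        PV=CF/(1+0.084)^t    t·PV        t(t+1)·PV
  1        12.50        11.5314        11.5314          23.0627
  2        12.50        10.6378        21.2756          63.8267
  3        12.50         9.8135        29.4404         117.7615
  4     1,012.50       733.2936     2,933.1745      14,665.8723
  Σ                    765.2762     2,995.4218      14,870.5233
P = 765.2762.
Convexity = Σ t(t+1)·PV / [P·(1+y)²] = 14,870.5233 / (765.2762 × 1.175056) = 16.53672.

16.54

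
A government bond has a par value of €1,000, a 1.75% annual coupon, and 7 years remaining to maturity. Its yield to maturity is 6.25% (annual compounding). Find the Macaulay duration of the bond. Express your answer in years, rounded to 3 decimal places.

6.582 years

Periodic yield y = 0.0625. Discount each cash flow and weight by its year:
  t   CF        PV=CF/(1+0.0625)^t    t·PV
  1        17.50        16.4706        16.4706
  2        17.50        15.5017        31.0035
  3        17.50        14.5899        43.7696
  4        17.50        13.7316        54.9265
  5        17.50        12.9239        64.6195
  6        17.50        12.1637        72.9820
  7     1,017.50       665.6284     4,659.3988
  Σ                    751.0098     4,943.1705
Price P = Σ PV = 751.0098.
Macaulay duration = Σ(t·PV) / P = 4,943.1705 / 751.0098 = 6.58203 years.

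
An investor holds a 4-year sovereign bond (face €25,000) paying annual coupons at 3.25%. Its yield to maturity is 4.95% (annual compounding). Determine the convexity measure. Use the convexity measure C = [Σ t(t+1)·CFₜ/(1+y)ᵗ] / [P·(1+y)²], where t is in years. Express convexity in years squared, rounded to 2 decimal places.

17.00

With y = 0.0495:
  t   CF        PV=CF/(1+0.0495)^t    t·PV        t(t+1)·PV
  1       812.50       774.1782       774.1782       1,548.3564
  2       812.50       737.6638     1,475.3276       4,425.9829
  3       812.50       702.8717     2,108.6150       8,434.4601
  4    25,812.50    21,276.5054    85,106.0215     425,530.1074
  Σ                 23,491.2190    89,464.1423     439,938.9067
P = 23,491.2190.
Convexity = Σ t(t+1)·PV / [P·(1+y)²] = 439,938.9067 / (23,491.2190 × 1.101450) = 17.00286.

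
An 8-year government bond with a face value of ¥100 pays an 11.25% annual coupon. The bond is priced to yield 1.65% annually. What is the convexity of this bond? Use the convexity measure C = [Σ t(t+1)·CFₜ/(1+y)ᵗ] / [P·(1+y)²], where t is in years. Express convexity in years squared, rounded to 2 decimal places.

49.43

With y = 0.0165:
  t   CF        PV=CF/(1+0.0165)^t    t·PV        t(t+1)·PV
  1        11.25        11.0674        11.0674          22.1348
  2        11.25        10.8877        21.7755          65.3264
  3        11.25        10.7110        32.1330         128.5321
  4        11.25        10.5371        42.1486         210.7429
  5        11.25        10.3661        51.8305         310.9832
  6        11.25        10.1978        61.1870         428.3093
  7        11.25        10.0323        70.2262         561.8092
  8       111.25        97.5980       780.7841       7,027.0566
  Σ                    171.3975     1,071.1523       8,754.8945
P = 171.3975.
Convexity = Σ t(t+1)·PV / [P·(1+y)²] = 8,754.8945 / (171.3975 × 1.033272) = 49.43466.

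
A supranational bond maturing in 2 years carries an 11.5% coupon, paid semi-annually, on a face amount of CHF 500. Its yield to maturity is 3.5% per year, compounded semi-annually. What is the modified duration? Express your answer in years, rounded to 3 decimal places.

Periodic yield y = 0.0175. First find Macaulay duration:
  t   CF        PV=CF/(1+0.0175)^t    t·PV
  1        28.75        28.2555        28.2555
  2        28.75        27.7696        55.5391
  3        28.75        27.2920        81.8759
  4       528.75       493.3018     1,973.2072
  Σ                    576.6189     2,138.8777
P = 576.6189; Macaulay duration = 2,138.8777 / 576.6189 = 3.70934 half-year periods = 1.85467 years.
Modified duration = D_Mac / (1 + y) = 1.85467 / 1.0175 = 1.82277 years.

1.823 years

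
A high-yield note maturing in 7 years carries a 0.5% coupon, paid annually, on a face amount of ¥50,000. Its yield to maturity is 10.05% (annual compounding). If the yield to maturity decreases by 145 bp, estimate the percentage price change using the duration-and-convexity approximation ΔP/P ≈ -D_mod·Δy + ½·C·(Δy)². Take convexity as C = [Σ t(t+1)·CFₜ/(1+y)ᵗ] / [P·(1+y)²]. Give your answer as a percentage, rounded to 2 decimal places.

+9.49%

With y = 0.1005:
  t   CF        PV=CF/(1+0.1005)^t    t·PV        t(t+1)·PV
  1       250.00       227.1695       227.1695         454.3389
  2       250.00       206.4239       412.8477       1,238.5432
  3       250.00       187.5728       562.7184       2,250.8736
  4       250.00       170.4433       681.7730       3,408.8651
  5       250.00       154.8780       774.3901       4,646.3405
  6       250.00       140.7342       844.4054       5,910.8375
  7    50,250.00    25,704.2974   179,930.0820   1,439,440.6560
  Σ                 26,791.5191   183,433.3861   1,457,350.4548
P = 26,791.5191; D_Mac = 6.84670 yrs; D_mod = 6.22144 yrs; C = 44.91450.
Duration effect: -6.22144 × (-0.0145) = +0.090211
Convexity effect: 0.5 × 44.91450 × (-0.0145)² = +0.0047216
ΔP/P ≈ +0.090211 + 0.0047216 = +0.094933 = +9.4933%.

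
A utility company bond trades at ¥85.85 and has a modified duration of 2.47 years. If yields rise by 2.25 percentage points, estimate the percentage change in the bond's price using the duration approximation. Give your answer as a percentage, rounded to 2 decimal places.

-5.56%

Duration approximation: ΔP/P ≈ -D_mod · Δy = -2.47 × (+0.0225) = -0.055575.
As a percentage: -5.5575%.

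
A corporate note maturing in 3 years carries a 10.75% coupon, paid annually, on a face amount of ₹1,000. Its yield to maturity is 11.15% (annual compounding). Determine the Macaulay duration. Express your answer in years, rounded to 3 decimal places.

2.717 years

Periodic yield y = 0.1115. Discount each cash flow and weight by its year:
  t   CF        PV=CF/(1+0.1115)^t    t·PV
  1       107.50        96.7161        96.7161
  2       107.50        87.0141       174.0282
  3     1,107.50       806.5204     2,419.5611
  Σ                    990.2506     2,690.3054
Price P = Σ PV = 990.2506.
Macaulay duration = Σ(t·PV) / P = 2,690.3054 / 990.2506 = 2.71679 years.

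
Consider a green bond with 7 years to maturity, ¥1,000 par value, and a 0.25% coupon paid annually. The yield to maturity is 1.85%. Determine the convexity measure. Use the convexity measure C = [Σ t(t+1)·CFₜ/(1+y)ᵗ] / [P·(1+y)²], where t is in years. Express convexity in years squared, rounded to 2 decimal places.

53.41

With y = 0.0185:
  t   CF        PV=CF/(1+0.0185)^t    t·PV        t(t+1)·PV
  1         2.50         2.4546         2.4546           4.9092
  2         2.50         2.4100         4.8200          14.4600
  3         2.50         2.3662         7.0987          28.3948
  4         2.50         2.3232         9.2930          46.4650
  5         2.50         2.2811        11.4053          68.4315
  6         2.50         2.2396        13.4377          94.0639
  7     1,002.50       881.7737     6,172.4160      49,379.3280
  Σ                    895.8485     6,220.9252      49,636.0523
P = 895.8485.
Convexity = Σ t(t+1)·PV / [P·(1+y)²] = 49,636.0523 / (895.8485 × 1.037342) = 53.41222.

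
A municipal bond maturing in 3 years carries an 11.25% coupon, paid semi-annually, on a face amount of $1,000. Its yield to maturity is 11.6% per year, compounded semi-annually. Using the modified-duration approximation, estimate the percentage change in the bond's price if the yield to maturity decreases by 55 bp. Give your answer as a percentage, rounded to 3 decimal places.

Periodic yield y = 0.058. Modified duration first:
  t   CF        PV=CF/(1+0.058)^t    t·PV
  1        56.25        53.1664        53.1664
  2        56.25        50.2518       100.5035
  3        56.25        47.4969       142.4908
  4        56.25        44.8931       179.5725
  5        56.25        42.4321       212.1603
  6     1,056.25       753.1001     4,518.6007
  Σ                    991.3403     5,206.4942
P = 991.3403; D_Mac = 5.25197 half-year periods = 2.62599 yrs; D_mod = 2.62599/(1+0.058) = 2.48203 yrs.
ΔP/P ≈ -D_mod · Δy = -2.48203 × (-0.0055) = +0.013651 = +1.3651%.

+1.365%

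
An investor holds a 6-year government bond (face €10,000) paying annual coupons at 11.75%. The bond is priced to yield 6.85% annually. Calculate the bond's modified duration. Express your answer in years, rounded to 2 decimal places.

4.47 years

Periodic yield y = 0.0685. First find Macaulay duration:
  t   CF        PV=CF/(1+0.0685)^t    t·PV
  1     1,175.00     1,099.6724     1,099.6724
  2     1,175.00     1,029.1740     2,058.3480
  3     1,175.00       963.1952     2,889.5855
  4     1,175.00       901.4461     3,605.7844
  5     1,175.00       843.6557     4,218.2784
  6    11,175.00     7,509.3159    45,055.8952
  Σ                 12,346.4592    58,927.5639
P = 12,346.4592; Macaulay duration = 58,927.5639 / 12,346.4592 = 4.77283 years.
Modified duration = D_Mac / (1 + y) = 4.77283 / 1.0685 = 4.46685 years.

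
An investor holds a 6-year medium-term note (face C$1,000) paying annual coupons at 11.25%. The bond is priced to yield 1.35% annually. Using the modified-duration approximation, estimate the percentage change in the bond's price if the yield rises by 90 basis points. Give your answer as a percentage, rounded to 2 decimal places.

Periodic yield y = 0.0135. Modified duration first:
  t   CF        PV=CF/(1+0.0135)^t    t·PV
  1       112.50       111.0015       111.0015
  2       112.50       109.5229       219.0458
  3       112.50       108.0641       324.1922
  4       112.50       106.6246       426.4985
  5       112.50       105.2044       526.0218
  6     1,112.50     1,026.4966     6,158.9794
  Σ                  1,566.9140     7,765.7392
P = 1,566.9140; D_Mac = 4.95607 yrs; D_mod = 4.95607/(1+0.0135) = 4.89006 yrs.
ΔP/P ≈ -D_mod · Δy = -4.89006 × (+0.009) = -0.044011 = -4.4011%.

-4.40%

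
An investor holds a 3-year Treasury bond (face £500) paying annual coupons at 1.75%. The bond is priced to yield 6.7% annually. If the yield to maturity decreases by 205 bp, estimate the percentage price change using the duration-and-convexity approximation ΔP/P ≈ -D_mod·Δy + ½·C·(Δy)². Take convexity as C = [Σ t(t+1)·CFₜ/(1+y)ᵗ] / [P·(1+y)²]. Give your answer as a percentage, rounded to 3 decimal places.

With y = 0.067:
  t   CF        PV=CF/(1+0.067)^t    t·PV        t(t+1)·PV
  1         8.75         8.2006         8.2006          16.4011
  2         8.75         7.6856        15.3713          46.1138
  3       508.75       418.8043     1,256.4130       5,025.6520
  Σ                    434.6905     1,279.9848       5,088.1668
P = 434.6905; D_Mac = 2.94459 yrs; D_mod = 2.75969 yrs; C = 10.28140.
Duration effect: -2.75969 × (-0.0205) = +0.056574
Convexity effect: 0.5 × 10.28140 × (-0.0205)² = +0.0021604
ΔP/P ≈ +0.056574 + 0.0021604 = +0.058734 = +5.8734%.

+5.873%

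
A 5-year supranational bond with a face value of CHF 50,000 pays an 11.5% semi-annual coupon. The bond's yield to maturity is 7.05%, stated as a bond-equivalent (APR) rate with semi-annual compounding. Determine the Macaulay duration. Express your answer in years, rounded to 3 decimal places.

Periodic yield y = 0.03525. Discount each cash flow and weight by its period:
  t   CF        PV=CF/(1+0.03525)^t    t·PV
  1     2,875.00     2,777.1070     2,777.1070
  2     2,875.00     2,682.5472     5,365.0944
  3     2,875.00     2,591.2071     7,773.6214
  4     2,875.00     2,502.9772    10,011.9088
  5     2,875.00     2,417.7515    12,088.7573
  6     2,875.00     2,335.4276    14,012.5658
  7     2,875.00     2,255.9069    15,791.3484
  8     2,875.00     2,179.0939    17,432.7508
  9     2,875.00     2,104.8963    18,944.0663
  10   52,875.00    37,393.6612   373,936.6118
  Σ                 59,240.5758   478,133.8320
Price P = Σ PV = 59,240.5758.
Macaulay duration = Σ(t·PV) / P = 478,133.8320 / 59,240.5758 = 8.07105 half-year periods.
In years: 8.07105 / 2 = 4.03553 years.

4.036 years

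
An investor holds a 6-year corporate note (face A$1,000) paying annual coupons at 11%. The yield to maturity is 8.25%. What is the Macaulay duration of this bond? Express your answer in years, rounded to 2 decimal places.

4.78 years

Periodic yield y = 0.0825. Discount each cash flow and weight by its year:
  t   CF        PV=CF/(1+0.0825)^t    t·PV
  1       110.00       101.6166       101.6166
  2       110.00        93.8722       187.7443
  3       110.00        86.7179       260.1538
  4       110.00        80.1090       320.4358
  5       110.00        74.0037       370.0183
  6     1,110.00       689.8514     4,139.1084
  Σ                  1,126.1708     5,379.0773
Price P = Σ PV = 1,126.1708.
Macaulay duration = Σ(t·PV) / P = 5,379.0773 / 1,126.1708 = 4.77643 years.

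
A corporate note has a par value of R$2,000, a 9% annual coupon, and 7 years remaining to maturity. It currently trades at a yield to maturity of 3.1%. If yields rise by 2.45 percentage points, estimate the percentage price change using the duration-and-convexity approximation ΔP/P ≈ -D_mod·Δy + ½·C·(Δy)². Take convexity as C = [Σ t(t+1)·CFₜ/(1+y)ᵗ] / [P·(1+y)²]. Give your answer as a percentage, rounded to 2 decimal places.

With y = 0.031:
  t   CF        PV=CF/(1+0.031)^t    t·PV        t(t+1)·PV
  1       180.00       174.5878       174.5878         349.1756
  2       180.00       169.3383       338.6766       1,016.0298
  3       180.00       164.2466       492.7399       1,970.9597
  4       180.00       159.3081       637.2324       3,186.1619
  5       180.00       154.5180       772.5902       4,635.5411
  6       180.00       149.8720       899.2320       6,294.6242
  7     2,180.00     1,760.5398    12,323.7783      98,590.2263
  Σ                  2,732.4106    15,638.8372     116,042.7185
P = 2,732.4106; D_Mac = 5.72346 yrs; D_mod = 5.55137 yrs; C = 39.95348.
Duration effect: -5.55137 × (+0.0245) = -0.136008
Convexity effect: 0.5 × 39.95348 × (0.0245)² = +0.0119910
ΔP/P ≈ -0.136008 + 0.0119910 = -0.124017 = -12.4017%.

-12.40%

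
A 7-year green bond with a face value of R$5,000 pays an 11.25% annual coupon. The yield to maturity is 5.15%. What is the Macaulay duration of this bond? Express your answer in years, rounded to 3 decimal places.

Periodic yield y = 0.0515. Discount each cash flow and weight by its year:
  t   CF        PV=CF/(1+0.0515)^t    t·PV
  1       562.50       534.9501       534.9501
  2       562.50       508.7495     1,017.4989
  3       562.50       483.8321     1,451.4964
  4       562.50       460.1352     1,840.5406
  5       562.50       437.5988     2,187.9941
  6       562.50       416.1663     2,496.9975
  7     5,562.50     3,913.8582    27,397.0073
  Σ                  6,755.2901    36,926.4849
Price P = Σ PV = 6,755.2901.
Macaulay duration = Σ(t·PV) / P = 36,926.4849 / 6,755.2901 = 5.46631 years.

5.466 years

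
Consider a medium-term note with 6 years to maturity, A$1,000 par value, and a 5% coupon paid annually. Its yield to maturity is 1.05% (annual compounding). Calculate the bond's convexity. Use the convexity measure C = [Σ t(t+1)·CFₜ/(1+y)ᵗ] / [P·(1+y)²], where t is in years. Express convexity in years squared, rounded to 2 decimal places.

35.69

With y = 0.0105:
  t   CF        PV=CF/(1+0.0105)^t    t·PV        t(t+1)·PV
  1        50.00        49.4805        49.4805          98.9609
  2        50.00        48.9663        97.9326         293.7979
  3        50.00        48.4575       145.3725         581.4901
  4        50.00        47.9540       191.8160         959.0798
  5        50.00        47.4557       237.2785       1,423.6711
  6     1,050.00       986.2145     5,917.2871      41,421.0098
  Σ                  1,228.5285     6,639.1672      44,778.0095
P = 1,228.5285.
Convexity = Σ t(t+1)·PV / [P·(1+y)²] = 44,778.0095 / (1,228.5285 × 1.021110) = 35.69496.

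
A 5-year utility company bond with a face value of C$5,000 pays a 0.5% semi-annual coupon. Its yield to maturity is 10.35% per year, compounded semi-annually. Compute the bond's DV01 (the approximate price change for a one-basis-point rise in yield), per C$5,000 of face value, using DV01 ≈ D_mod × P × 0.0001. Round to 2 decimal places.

Periodic yield y = 0.05175.
  t   CF        PV=CF/(1+0.05175)^t    t·PV
  1        12.50        11.8850        11.8850
  2        12.50        11.3002        22.6003
  3        12.50        10.7442        32.2325
  4        12.50        10.2155        40.8620
  5        12.50         9.7129        48.5643
  6        12.50         9.2350        55.4097
  7        12.50         8.7806        61.4639
  8        12.50         8.3485        66.7882
  9        12.50         7.9377        71.4397
  10    5,012.50     3,026.4199    30,264.1986
  Σ                  3,114.5793    30,675.4444
P = 3,114.5793; D_Mac = 9.84898 half-year periods = 4.92449 yrs; D_mod = 4.68219 yrs.
DV01 ≈ 4.68219 × 3,114.5793 × 0.0001 = 1.458305.

C$1.46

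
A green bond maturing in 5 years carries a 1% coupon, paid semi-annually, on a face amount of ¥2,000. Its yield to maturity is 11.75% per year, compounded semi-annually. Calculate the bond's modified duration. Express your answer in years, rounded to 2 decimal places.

4.58 years

Periodic yield y = 0.05875. First find Macaulay duration:
  t   CF        PV=CF/(1+0.05875)^t    t·PV
  1        10.00         9.4451         9.4451
  2        10.00         8.9210        17.8420
  3        10.00         8.4260        25.2779
  4        10.00         7.9584        31.8336
  5        10.00         7.5168        37.5840
  6        10.00         7.0997        42.5981
  7        10.00         6.7057        46.9401
  8        10.00         6.3336        50.6690
  9        10.00         5.9822        53.8396
  10    2,010.00     1,135.6953    11,356.9529
  Σ                  1,204.0838    11,672.9824
P = 1,204.0838; Macaulay duration = 11,672.9824 / 1,204.0838 = 9.69449 half-year periods = 4.84725 years.
Modified duration = D_Mac / (1 + y) = 4.84725 / 1.05875 = 4.57827 years.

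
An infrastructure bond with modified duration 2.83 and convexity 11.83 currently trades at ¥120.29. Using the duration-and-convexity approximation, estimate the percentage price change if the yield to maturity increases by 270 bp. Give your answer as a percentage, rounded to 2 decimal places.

Duration effect: -D_mod·Δy = -2.83 × (+0.027) = -0.076410
Convexity effect: ½·C·(Δy)² = 0.5 × 11.83 × (0.027)² = +0.004312035
ΔP/P ≈ -0.076410 + 0.004312035 = -0.072097965
= -7.2097965%.

-7.21%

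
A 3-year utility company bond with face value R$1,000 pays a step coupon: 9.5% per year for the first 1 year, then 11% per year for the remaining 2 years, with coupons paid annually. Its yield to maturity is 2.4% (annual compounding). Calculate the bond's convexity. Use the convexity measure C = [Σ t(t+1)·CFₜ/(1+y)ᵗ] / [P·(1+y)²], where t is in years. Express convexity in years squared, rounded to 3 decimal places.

With y = 0.024:
  t   CF        PV=CF/(1+0.024)^t    t·PV        t(t+1)·PV
  1        95.00        92.7734        92.7734         185.5469
  2       110.00       104.9042       209.8083         629.4250
  3     1,110.00     1,033.7681     3,101.3042      12,405.2167
  Σ                  1,231.4457     3,403.8860      13,220.1886
P = 1,231.4457.
Convexity = Σ t(t+1)·PV / [P·(1+y)²] = 13,220.1886 / (1,231.4457 × 1.048576) = 10.23817.

10.238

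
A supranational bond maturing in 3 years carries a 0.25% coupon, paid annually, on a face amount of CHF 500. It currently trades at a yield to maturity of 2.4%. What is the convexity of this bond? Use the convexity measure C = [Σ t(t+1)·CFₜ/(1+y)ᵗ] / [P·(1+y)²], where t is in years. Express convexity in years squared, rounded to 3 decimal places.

With y = 0.024:
  t   CF        PV=CF/(1+0.024)^t    t·PV        t(t+1)·PV
  1         1.25         1.2207         1.2207           2.4414
  2         1.25         1.1921         2.3842           7.1526
  3       501.25       466.8254     1,400.4763       5,601.9053
  Σ                    469.2382     1,404.0812       5,611.4992
P = 469.2382.
Convexity = Σ t(t+1)·PV / [P·(1+y)²] = 5,611.4992 / (469.2382 × 1.048576) = 11.40475.

11.405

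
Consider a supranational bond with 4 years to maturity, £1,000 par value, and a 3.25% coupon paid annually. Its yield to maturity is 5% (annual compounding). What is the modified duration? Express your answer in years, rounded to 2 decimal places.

Periodic yield y = 0.05. First find Macaulay duration:
  t   CF        PV=CF/(1+0.05)^t    t·PV
  1        32.50        30.9524        30.9524
  2        32.50        29.4785        58.9569
  3        32.50        28.0747        84.2242
  4     1,032.50       849.4403     3,397.7612
  Σ                    937.9459     3,571.8947
P = 937.9459; Macaulay duration = 3,571.8947 / 937.9459 = 3.80821 years.
Modified duration = D_Mac / (1 + y) = 3.80821 / 1.05 = 3.62687 years.

3.63 years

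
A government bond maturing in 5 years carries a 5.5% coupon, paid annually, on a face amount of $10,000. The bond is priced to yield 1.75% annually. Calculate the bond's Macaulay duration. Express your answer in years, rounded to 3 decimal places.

4.549 years

Periodic yield y = 0.0175. Discount each cash flow and weight by its year:
  t   CF        PV=CF/(1+0.0175)^t    t·PV
  1       550.00       540.5405       540.5405
  2       550.00       531.2438     1,062.4875
  3       550.00       522.1069     1,566.3207
  4       550.00       513.1272     2,052.5087
  5    10,550.00     9,673.4273    48,367.1363
  Σ                 11,780.4457    53,588.9938
Price P = Σ PV = 11,780.4457.
Macaulay duration = Σ(t·PV) / P = 53,588.9938 / 11,780.4457 = 4.54898 years.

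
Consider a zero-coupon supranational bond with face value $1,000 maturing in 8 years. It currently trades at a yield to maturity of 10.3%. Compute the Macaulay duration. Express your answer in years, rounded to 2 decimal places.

A zero-coupon bond has a single cash flow at maturity, so its Macaulay duration equals its maturity: 8 years.

8.00 years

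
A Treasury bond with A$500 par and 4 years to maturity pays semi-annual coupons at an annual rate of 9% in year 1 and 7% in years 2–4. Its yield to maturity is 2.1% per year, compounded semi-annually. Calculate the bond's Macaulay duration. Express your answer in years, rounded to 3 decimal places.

3.553 years

Periodic yield y = 0.0105. Discount each cash flow and weight by its period:
  t   CF        PV=CF/(1+0.0105)^t    t·PV
  1        22.50        22.2662        22.2662
  2        22.50        22.0348        44.0697
  3        17.50        16.9601        50.8804
  4        17.50        16.7839        67.1356
  5        17.50        16.6095        83.0475
  6        17.50        16.4369        98.6215
  7        17.50        16.2661       113.8628
  8       517.50       476.0141     3,808.1127
  Σ                    603.3717     4,287.9963
Price P = Σ PV = 603.3717.
Macaulay duration = Σ(t·PV) / P = 4,287.9963 / 603.3717 = 7.10672 half-year periods.
In years: 7.10672 / 2 = 3.55336 years.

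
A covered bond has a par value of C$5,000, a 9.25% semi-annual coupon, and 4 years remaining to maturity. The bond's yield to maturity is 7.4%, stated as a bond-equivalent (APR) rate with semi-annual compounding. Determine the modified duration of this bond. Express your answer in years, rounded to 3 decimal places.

3.330 years

Periodic yield y = 0.037. First find Macaulay duration:
  t   CF        PV=CF/(1+0.037)^t    t·PV
  1       231.25       222.9990       222.9990
  2       231.25       215.0425       430.0849
  3       231.25       207.3698       622.1093
  4       231.25       199.9709       799.8834
  5       231.25       192.8359       964.1797
  6       231.25       185.9556     1,115.7334
  7       231.25       179.3207     1,255.2450
  8     5,231.25     3,911.7890    31,294.3122
  Σ                  5,315.2834    36,704.5470
P = 5,315.2834; Macaulay duration = 36,704.5470 / 5,315.2834 = 6.90547 half-year periods = 3.45274 years.
Modified duration = D_Mac / (1 + y) = 3.45274 / 1.037 = 3.32954 years.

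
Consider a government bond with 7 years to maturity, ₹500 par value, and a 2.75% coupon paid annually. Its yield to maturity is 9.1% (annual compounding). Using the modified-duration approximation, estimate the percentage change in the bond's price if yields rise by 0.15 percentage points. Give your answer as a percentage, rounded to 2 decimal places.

-0.87%

Periodic yield y = 0.091. Modified duration first:
  t   CF        PV=CF/(1+0.091)^t    t·PV
  1        13.75        12.6031        12.6031
  2        13.75        11.5519        23.1038
  3        13.75        10.5884        31.7651
  4        13.75         9.7052        38.8207
  5        13.75         8.8957        44.4784
  6        13.75         8.1537        48.9221
  7       513.75       279.2406     1,954.6843
  Σ                    340.7385     2,154.3775
P = 340.7385; D_Mac = 6.32267 yrs; D_mod = 6.32267/(1+0.091) = 5.79530 yrs.
ΔP/P ≈ -D_mod · Δy = -5.79530 × (+0.0015) = -0.008693 = -0.8693%.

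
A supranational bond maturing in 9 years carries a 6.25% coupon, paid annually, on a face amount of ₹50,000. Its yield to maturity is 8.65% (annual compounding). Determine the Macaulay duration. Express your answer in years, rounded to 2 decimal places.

6.98 years

Periodic yield y = 0.0865. Discount each cash flow and weight by its year:
  t   CF        PV=CF/(1+0.0865)^t    t·PV
  1     3,125.00     2,876.2080     2,876.2080
  2     3,125.00     2,647.2232     5,294.4464
  3     3,125.00     2,436.4687     7,309.4060
  4     3,125.00     2,242.4930     8,969.9721
  5     3,125.00     2,063.9604    10,319.8022
  6     3,125.00     1,899.6415    11,397.8487
  7     3,125.00     1,748.4045    12,238.8313
  8     3,125.00     1,609.2080    12,873.6638
  9    53,125.00    25,178.5877   226,607.2897
  Σ                 42,702.1950   297,887.4682
Price P = Σ PV = 42,702.1950.
Macaulay duration = Σ(t·PV) / P = 297,887.4682 / 42,702.1950 = 6.97593 years.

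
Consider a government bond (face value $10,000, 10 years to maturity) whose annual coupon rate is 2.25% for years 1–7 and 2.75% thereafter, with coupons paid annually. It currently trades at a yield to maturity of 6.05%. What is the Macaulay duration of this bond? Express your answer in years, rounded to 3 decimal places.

Periodic yield y = 0.0605. Discount each cash flow and weight by its year:
  t   CF        PV=CF/(1+0.0605)^t    t·PV
  1       225.00       212.1641       212.1641
  2       225.00       200.0604       400.1208
  3       225.00       188.6473       565.9418
  4       225.00       177.8852       711.5408
  5       225.00       167.7371       838.6855
  6       225.00       158.1679       949.0077
  7       225.00       149.1447     1,044.0129
  8       275.00       171.8887     1,375.1095
  9       275.00       162.0827     1,458.7442
  10   10,275.00     5,710.5127    57,105.1270
  Σ                  7,298.2908    64,660.4544
Price P = Σ PV = 7,298.2908.
Macaulay duration = Σ(t·PV) / P = 64,660.4544 / 7,298.2908 = 8.85967 years.

8.860 years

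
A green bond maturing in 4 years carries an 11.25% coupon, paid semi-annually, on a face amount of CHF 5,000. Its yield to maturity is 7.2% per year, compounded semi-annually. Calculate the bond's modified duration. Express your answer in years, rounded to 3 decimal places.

3.260 years

Periodic yield y = 0.036. First find Macaulay duration:
  t   CF        PV=CF/(1+0.036)^t    t·PV
  1       281.25       271.4768       271.4768
  2       281.25       262.0433       524.0866
  3       281.25       252.9375       758.8126
  4       281.25       244.1482       976.5928
  5       281.25       235.6643     1,178.3214
  6       281.25       227.4752     1,364.8510
  7       281.25       219.5706     1,536.9944
  8     5,281.25     3,979.7765    31,838.2120
  Σ                  5,693.0924    38,449.3475
P = 5,693.0924; Macaulay duration = 38,449.3475 / 5,693.0924 = 6.75368 half-year periods = 3.37684 years.
Modified duration = D_Mac / (1 + y) = 3.37684 / 1.036 = 3.25950 years.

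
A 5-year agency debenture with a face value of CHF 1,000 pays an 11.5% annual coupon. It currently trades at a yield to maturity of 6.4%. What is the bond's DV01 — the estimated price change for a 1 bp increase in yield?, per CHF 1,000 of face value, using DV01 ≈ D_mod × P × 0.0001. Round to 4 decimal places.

Periodic yield y = 0.064.
  t   CF        PV=CF/(1+0.064)^t    t·PV
  1       115.00       108.0827       108.0827
  2       115.00       101.5815       203.1630
  3       115.00        95.4713       286.4140
  4       115.00        89.7287       358.9148
  5     1,115.00       817.6487     4,088.2433
  Σ                  1,212.5129     5,044.8177
P = 1,212.5129; D_Mac = 4.16063 yrs; D_mod = 3.91037 yrs.
DV01 ≈ 3.91037 × 1,212.5129 × 0.0001 = 0.474137.

CHF 0.4741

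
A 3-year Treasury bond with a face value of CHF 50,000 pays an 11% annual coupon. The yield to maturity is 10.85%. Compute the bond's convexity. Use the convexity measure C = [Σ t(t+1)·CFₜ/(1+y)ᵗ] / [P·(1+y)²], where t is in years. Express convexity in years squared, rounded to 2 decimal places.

With y = 0.1085:
  t   CF        PV=CF/(1+0.1085)^t    t·PV        t(t+1)·PV
  1     5,500.00     4,961.6599     4,961.6599       9,923.3198
  2     5,500.00     4,476.0125     8,952.0251      26,856.0752
  3    55,500.00    40,746.0854   122,238.2561     488,953.0244
  Σ                 50,183.7578   136,151.9411     525,732.4195
P = 50,183.7578.
Convexity = Σ t(t+1)·PV / [P·(1+y)²] = 525,732.4195 / (50,183.7578 × 1.228772) = 8.52570.

8.53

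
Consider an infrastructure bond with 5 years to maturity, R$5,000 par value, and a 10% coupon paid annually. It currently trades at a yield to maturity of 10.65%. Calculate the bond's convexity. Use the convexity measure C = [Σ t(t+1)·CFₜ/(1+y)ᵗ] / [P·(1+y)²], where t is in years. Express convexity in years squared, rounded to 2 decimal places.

19.07

With y = 0.1065:
  t   CF        PV=CF/(1+0.1065)^t    t·PV        t(t+1)·PV
  1       500.00       451.8753       451.8753         903.7506
  2       500.00       408.3825       816.7651       2,450.2953
  3       500.00       369.0760     1,107.2279       4,428.9114
  4       500.00       333.5526     1,334.2104       6,671.0520
  5     5,500.00     3,315.9319    16,579.6593      99,477.9559
  Σ                  4,878.8182    20,289.7380     113,931.9652
P = 4,878.8182.
Convexity = Σ t(t+1)·PV / [P·(1+y)²] = 113,931.9652 / (4,878.8182 × 1.224342) = 19.07340.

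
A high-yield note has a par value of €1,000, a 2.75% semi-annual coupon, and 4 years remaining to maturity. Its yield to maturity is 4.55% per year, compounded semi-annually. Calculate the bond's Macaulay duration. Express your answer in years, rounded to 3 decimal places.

3.807 years

Periodic yield y = 0.02275. Discount each cash flow and weight by its period:
  t   CF        PV=CF/(1+0.02275)^t    t·PV
  1        13.75        13.4441        13.4441
  2        13.75        13.1451        26.2902
  3        13.75        12.8527        38.5581
  4        13.75        12.5668        50.2672
  5        13.75        12.2873        61.4363
  6        13.75        12.0139        72.0837
  7        13.75        11.7467        82.2270
  8     1,013.75       846.7885     6,774.3082
  Σ                    934.8452     7,118.6148
Price P = Σ PV = 934.8452.
Macaulay duration = Σ(t·PV) / P = 7,118.6148 / 934.8452 = 7.61475 half-year periods.
In years: 7.61475 / 2 = 3.80738 years.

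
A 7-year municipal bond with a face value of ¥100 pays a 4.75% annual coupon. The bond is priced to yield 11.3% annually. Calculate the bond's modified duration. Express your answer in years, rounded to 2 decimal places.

Periodic yield y = 0.113. First find Macaulay duration:
  t   CF        PV=CF/(1+0.113)^t    t·PV
  1         4.75         4.2677         4.2677
  2         4.75         3.8345         7.6689
  3         4.75         3.4451        10.3354
  4         4.75         3.0954        12.3815
  5         4.75         2.7811        13.9055
  6         4.75         2.4987        14.9925
  7       104.75        49.5094       346.5660
  Σ                     69.4320       410.1176
P = 69.4320; Macaulay duration = 410.1176 / 69.4320 = 5.90675 years.
Modified duration = D_Mac / (1 + y) = 5.90675 / 1.113 = 5.30705 years.

5.31 years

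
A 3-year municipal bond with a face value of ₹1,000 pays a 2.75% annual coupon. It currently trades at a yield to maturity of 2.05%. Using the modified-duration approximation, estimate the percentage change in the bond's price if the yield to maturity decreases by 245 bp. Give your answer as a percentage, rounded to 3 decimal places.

Periodic yield y = 0.0205. Modified duration first:
  t   CF        PV=CF/(1+0.0205)^t    t·PV
  1        27.50        26.9476        26.9476
  2        27.50        26.4062        52.8125
  3     1,027.50       966.8137     2,900.4412
  Σ                  1,020.1675     2,980.2012
P = 1,020.1675; D_Mac = 2.92129 yrs; D_mod = 2.92129/(1+0.0205) = 2.86260 yrs.
ΔP/P ≈ -D_mod · Δy = -2.86260 × (-0.0245) = +0.070134 = +7.0134%.

+7.013%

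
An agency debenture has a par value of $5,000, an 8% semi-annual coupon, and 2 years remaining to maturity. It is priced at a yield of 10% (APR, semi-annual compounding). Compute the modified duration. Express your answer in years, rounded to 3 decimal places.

Periodic yield y = 0.05. First find Macaulay duration:
  t   CF        PV=CF/(1+0.05)^t    t·PV
  1       200.00       190.4762       190.4762
  2       200.00       181.4059       362.8118
  3       200.00       172.7675       518.3026
  4     5,200.00     4,278.0529    17,112.2115
  Σ                  4,822.7025    18,183.8020
P = 4,822.7025; Macaulay duration = 18,183.8020 / 4,822.7025 = 3.77046 half-year periods = 1.88523 years.
Modified duration = D_Mac / (1 + y) = 1.88523 / 1.05 = 1.79546 years.

1.795 years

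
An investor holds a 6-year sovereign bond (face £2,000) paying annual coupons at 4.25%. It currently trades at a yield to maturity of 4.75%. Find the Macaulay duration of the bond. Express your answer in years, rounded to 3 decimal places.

5.412 years

Periodic yield y = 0.0475. Discount each cash flow and weight by its year:
  t   CF        PV=CF/(1+0.0475)^t    t·PV
  1        85.00        81.1456        81.1456
  2        85.00        77.4660       154.9319
  3        85.00        73.9532       221.8595
  4        85.00        70.5997       282.3988
  5        85.00        67.3983       336.9914
  6     2,085.00     1,578.2721     9,469.6324
  Σ                  1,948.8347    10,546.9595
Price P = Σ PV = 1,948.8347.
Macaulay duration = Σ(t·PV) / P = 10,546.9595 / 1,948.8347 = 5.41193 years.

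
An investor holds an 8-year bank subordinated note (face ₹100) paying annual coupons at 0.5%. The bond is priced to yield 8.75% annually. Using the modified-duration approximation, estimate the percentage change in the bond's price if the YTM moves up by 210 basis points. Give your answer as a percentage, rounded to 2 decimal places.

-15.05%

Periodic yield y = 0.0875. Modified duration first:
  t   CF        PV=CF/(1+0.0875)^t    t·PV
  1         0.50         0.4598         0.4598
  2         0.50         0.4228         0.8456
  3         0.50         0.3888         1.1663
  4         0.50         0.3575         1.4299
  5         0.50         0.3287         1.6436
  6         0.50         0.3023         1.8136
  7         0.50         0.2779         1.9456
  8       100.50        51.3726       410.9812
  Σ                     53.9104       420.2856
P = 53.9104; D_Mac = 7.79601 yrs; D_mod = 7.79601/(1+0.0875) = 7.16874 yrs.
ΔP/P ≈ -D_mod · Δy = -7.16874 × (+0.021) = -0.150544 = -15.0544%.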